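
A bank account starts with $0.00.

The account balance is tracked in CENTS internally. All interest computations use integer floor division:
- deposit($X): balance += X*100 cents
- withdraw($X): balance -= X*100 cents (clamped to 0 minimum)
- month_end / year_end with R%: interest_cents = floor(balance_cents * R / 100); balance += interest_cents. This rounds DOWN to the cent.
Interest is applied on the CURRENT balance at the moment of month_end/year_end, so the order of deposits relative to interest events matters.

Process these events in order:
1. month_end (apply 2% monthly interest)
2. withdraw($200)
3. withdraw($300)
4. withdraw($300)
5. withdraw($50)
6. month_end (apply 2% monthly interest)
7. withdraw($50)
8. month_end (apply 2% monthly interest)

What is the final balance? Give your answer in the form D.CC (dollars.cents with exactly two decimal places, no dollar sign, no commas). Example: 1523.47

After 1 (month_end (apply 2% monthly interest)): balance=$0.00 total_interest=$0.00
After 2 (withdraw($200)): balance=$0.00 total_interest=$0.00
After 3 (withdraw($300)): balance=$0.00 total_interest=$0.00
After 4 (withdraw($300)): balance=$0.00 total_interest=$0.00
After 5 (withdraw($50)): balance=$0.00 total_interest=$0.00
After 6 (month_end (apply 2% monthly interest)): balance=$0.00 total_interest=$0.00
After 7 (withdraw($50)): balance=$0.00 total_interest=$0.00
After 8 (month_end (apply 2% monthly interest)): balance=$0.00 total_interest=$0.00

Answer: 0.00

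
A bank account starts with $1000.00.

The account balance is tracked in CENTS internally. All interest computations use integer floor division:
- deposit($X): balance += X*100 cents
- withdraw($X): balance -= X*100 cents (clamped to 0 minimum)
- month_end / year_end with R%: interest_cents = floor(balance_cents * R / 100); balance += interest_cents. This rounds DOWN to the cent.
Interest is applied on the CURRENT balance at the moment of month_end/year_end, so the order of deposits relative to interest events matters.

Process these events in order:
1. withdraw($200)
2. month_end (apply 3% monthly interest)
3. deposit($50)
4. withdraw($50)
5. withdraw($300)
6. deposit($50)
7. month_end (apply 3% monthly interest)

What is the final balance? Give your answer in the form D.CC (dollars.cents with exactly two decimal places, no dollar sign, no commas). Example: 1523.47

After 1 (withdraw($200)): balance=$800.00 total_interest=$0.00
After 2 (month_end (apply 3% monthly interest)): balance=$824.00 total_interest=$24.00
After 3 (deposit($50)): balance=$874.00 total_interest=$24.00
After 4 (withdraw($50)): balance=$824.00 total_interest=$24.00
After 5 (withdraw($300)): balance=$524.00 total_interest=$24.00
After 6 (deposit($50)): balance=$574.00 total_interest=$24.00
After 7 (month_end (apply 3% monthly interest)): balance=$591.22 total_interest=$41.22

Answer: 591.22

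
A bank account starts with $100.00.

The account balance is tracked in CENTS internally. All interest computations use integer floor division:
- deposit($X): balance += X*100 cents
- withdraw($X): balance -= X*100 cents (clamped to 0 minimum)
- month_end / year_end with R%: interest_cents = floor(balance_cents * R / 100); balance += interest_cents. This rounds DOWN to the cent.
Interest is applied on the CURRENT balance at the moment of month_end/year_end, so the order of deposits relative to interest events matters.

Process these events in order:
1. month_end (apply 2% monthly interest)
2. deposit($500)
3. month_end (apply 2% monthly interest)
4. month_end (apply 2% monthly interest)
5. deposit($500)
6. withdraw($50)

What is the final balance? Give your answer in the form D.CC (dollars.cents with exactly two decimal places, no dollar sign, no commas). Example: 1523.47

Answer: 1076.32

Derivation:
After 1 (month_end (apply 2% monthly interest)): balance=$102.00 total_interest=$2.00
After 2 (deposit($500)): balance=$602.00 total_interest=$2.00
After 3 (month_end (apply 2% monthly interest)): balance=$614.04 total_interest=$14.04
After 4 (month_end (apply 2% monthly interest)): balance=$626.32 total_interest=$26.32
After 5 (deposit($500)): balance=$1126.32 total_interest=$26.32
After 6 (withdraw($50)): balance=$1076.32 total_interest=$26.32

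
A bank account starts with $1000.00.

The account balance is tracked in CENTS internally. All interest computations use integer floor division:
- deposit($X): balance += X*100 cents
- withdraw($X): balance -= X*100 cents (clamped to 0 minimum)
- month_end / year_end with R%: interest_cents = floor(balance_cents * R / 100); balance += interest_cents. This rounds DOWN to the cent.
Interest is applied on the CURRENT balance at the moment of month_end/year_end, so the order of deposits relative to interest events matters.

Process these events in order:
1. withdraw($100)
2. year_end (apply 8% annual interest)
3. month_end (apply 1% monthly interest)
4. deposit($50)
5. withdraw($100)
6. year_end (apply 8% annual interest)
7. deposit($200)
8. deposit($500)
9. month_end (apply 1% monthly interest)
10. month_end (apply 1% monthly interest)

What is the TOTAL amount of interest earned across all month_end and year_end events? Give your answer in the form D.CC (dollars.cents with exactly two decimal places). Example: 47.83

After 1 (withdraw($100)): balance=$900.00 total_interest=$0.00
After 2 (year_end (apply 8% annual interest)): balance=$972.00 total_interest=$72.00
After 3 (month_end (apply 1% monthly interest)): balance=$981.72 total_interest=$81.72
After 4 (deposit($50)): balance=$1031.72 total_interest=$81.72
After 5 (withdraw($100)): balance=$931.72 total_interest=$81.72
After 6 (year_end (apply 8% annual interest)): balance=$1006.25 total_interest=$156.25
After 7 (deposit($200)): balance=$1206.25 total_interest=$156.25
After 8 (deposit($500)): balance=$1706.25 total_interest=$156.25
After 9 (month_end (apply 1% monthly interest)): balance=$1723.31 total_interest=$173.31
After 10 (month_end (apply 1% monthly interest)): balance=$1740.54 total_interest=$190.54

Answer: 190.54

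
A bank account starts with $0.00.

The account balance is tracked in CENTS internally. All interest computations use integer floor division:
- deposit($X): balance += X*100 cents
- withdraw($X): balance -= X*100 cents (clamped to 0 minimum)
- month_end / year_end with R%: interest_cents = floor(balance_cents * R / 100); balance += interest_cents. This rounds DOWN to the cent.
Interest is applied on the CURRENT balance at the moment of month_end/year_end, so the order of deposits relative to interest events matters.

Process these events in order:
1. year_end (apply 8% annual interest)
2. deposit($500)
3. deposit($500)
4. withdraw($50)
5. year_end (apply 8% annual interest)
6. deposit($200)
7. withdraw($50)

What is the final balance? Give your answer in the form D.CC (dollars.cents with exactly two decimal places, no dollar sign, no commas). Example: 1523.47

Answer: 1176.00

Derivation:
After 1 (year_end (apply 8% annual interest)): balance=$0.00 total_interest=$0.00
After 2 (deposit($500)): balance=$500.00 total_interest=$0.00
After 3 (deposit($500)): balance=$1000.00 total_interest=$0.00
After 4 (withdraw($50)): balance=$950.00 total_interest=$0.00
After 5 (year_end (apply 8% annual interest)): balance=$1026.00 total_interest=$76.00
After 6 (deposit($200)): balance=$1226.00 total_interest=$76.00
After 7 (withdraw($50)): balance=$1176.00 total_interest=$76.00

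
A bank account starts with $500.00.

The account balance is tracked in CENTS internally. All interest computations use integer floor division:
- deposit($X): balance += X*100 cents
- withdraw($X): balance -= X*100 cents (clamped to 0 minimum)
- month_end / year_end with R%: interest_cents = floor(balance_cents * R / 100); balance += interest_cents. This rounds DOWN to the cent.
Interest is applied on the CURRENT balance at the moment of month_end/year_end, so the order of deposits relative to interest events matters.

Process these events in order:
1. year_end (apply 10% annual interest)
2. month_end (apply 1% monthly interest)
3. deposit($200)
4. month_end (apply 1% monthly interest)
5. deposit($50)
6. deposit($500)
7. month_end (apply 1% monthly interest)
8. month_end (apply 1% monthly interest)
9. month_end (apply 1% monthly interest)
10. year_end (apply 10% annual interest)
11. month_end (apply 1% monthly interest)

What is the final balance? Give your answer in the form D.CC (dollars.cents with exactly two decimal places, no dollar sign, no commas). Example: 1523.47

Answer: 1502.99

Derivation:
After 1 (year_end (apply 10% annual interest)): balance=$550.00 total_interest=$50.00
After 2 (month_end (apply 1% monthly interest)): balance=$555.50 total_interest=$55.50
After 3 (deposit($200)): balance=$755.50 total_interest=$55.50
After 4 (month_end (apply 1% monthly interest)): balance=$763.05 total_interest=$63.05
After 5 (deposit($50)): balance=$813.05 total_interest=$63.05
After 6 (deposit($500)): balance=$1313.05 total_interest=$63.05
After 7 (month_end (apply 1% monthly interest)): balance=$1326.18 total_interest=$76.18
After 8 (month_end (apply 1% monthly interest)): balance=$1339.44 total_interest=$89.44
After 9 (month_end (apply 1% monthly interest)): balance=$1352.83 total_interest=$102.83
After 10 (year_end (apply 10% annual interest)): balance=$1488.11 total_interest=$238.11
After 11 (month_end (apply 1% monthly interest)): balance=$1502.99 total_interest=$252.99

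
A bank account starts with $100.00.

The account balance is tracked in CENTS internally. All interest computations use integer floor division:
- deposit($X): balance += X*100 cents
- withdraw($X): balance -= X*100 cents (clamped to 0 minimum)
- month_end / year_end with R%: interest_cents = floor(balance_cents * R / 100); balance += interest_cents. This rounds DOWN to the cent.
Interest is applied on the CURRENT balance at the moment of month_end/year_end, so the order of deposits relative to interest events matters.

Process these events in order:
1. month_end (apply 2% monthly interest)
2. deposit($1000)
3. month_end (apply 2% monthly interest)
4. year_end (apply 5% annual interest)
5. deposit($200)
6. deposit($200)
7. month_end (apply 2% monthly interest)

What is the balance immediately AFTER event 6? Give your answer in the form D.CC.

After 1 (month_end (apply 2% monthly interest)): balance=$102.00 total_interest=$2.00
After 2 (deposit($1000)): balance=$1102.00 total_interest=$2.00
After 3 (month_end (apply 2% monthly interest)): balance=$1124.04 total_interest=$24.04
After 4 (year_end (apply 5% annual interest)): balance=$1180.24 total_interest=$80.24
After 5 (deposit($200)): balance=$1380.24 total_interest=$80.24
After 6 (deposit($200)): balance=$1580.24 total_interest=$80.24

Answer: 1580.24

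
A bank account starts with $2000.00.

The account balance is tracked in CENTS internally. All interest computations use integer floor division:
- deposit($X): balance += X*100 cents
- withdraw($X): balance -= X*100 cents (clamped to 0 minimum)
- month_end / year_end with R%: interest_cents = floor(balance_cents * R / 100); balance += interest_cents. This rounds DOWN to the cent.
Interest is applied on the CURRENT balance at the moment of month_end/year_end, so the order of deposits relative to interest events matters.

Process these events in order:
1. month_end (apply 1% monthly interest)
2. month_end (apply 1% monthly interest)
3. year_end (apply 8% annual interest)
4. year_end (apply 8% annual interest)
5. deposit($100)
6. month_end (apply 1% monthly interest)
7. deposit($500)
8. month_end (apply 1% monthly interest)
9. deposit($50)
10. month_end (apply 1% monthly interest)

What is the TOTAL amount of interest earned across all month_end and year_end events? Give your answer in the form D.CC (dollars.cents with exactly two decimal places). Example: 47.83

Answer: 465.35

Derivation:
After 1 (month_end (apply 1% monthly interest)): balance=$2020.00 total_interest=$20.00
After 2 (month_end (apply 1% monthly interest)): balance=$2040.20 total_interest=$40.20
After 3 (year_end (apply 8% annual interest)): balance=$2203.41 total_interest=$203.41
After 4 (year_end (apply 8% annual interest)): balance=$2379.68 total_interest=$379.68
After 5 (deposit($100)): balance=$2479.68 total_interest=$379.68
After 6 (month_end (apply 1% monthly interest)): balance=$2504.47 total_interest=$404.47
After 7 (deposit($500)): balance=$3004.47 total_interest=$404.47
After 8 (month_end (apply 1% monthly interest)): balance=$3034.51 total_interest=$434.51
After 9 (deposit($50)): balance=$3084.51 total_interest=$434.51
After 10 (month_end (apply 1% monthly interest)): balance=$3115.35 total_interest=$465.35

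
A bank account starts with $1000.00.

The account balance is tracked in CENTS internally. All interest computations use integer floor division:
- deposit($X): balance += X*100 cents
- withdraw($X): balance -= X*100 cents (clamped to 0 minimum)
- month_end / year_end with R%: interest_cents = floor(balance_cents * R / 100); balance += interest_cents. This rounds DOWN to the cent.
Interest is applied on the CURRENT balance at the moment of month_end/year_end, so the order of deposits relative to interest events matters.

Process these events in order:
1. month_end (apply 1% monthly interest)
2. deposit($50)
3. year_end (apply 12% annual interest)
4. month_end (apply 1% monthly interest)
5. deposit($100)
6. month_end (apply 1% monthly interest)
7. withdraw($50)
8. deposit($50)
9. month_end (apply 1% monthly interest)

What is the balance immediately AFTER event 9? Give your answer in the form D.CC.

After 1 (month_end (apply 1% monthly interest)): balance=$1010.00 total_interest=$10.00
After 2 (deposit($50)): balance=$1060.00 total_interest=$10.00
After 3 (year_end (apply 12% annual interest)): balance=$1187.20 total_interest=$137.20
After 4 (month_end (apply 1% monthly interest)): balance=$1199.07 total_interest=$149.07
After 5 (deposit($100)): balance=$1299.07 total_interest=$149.07
After 6 (month_end (apply 1% monthly interest)): balance=$1312.06 total_interest=$162.06
After 7 (withdraw($50)): balance=$1262.06 total_interest=$162.06
After 8 (deposit($50)): balance=$1312.06 total_interest=$162.06
After 9 (month_end (apply 1% monthly interest)): balance=$1325.18 total_interest=$175.18

Answer: 1325.18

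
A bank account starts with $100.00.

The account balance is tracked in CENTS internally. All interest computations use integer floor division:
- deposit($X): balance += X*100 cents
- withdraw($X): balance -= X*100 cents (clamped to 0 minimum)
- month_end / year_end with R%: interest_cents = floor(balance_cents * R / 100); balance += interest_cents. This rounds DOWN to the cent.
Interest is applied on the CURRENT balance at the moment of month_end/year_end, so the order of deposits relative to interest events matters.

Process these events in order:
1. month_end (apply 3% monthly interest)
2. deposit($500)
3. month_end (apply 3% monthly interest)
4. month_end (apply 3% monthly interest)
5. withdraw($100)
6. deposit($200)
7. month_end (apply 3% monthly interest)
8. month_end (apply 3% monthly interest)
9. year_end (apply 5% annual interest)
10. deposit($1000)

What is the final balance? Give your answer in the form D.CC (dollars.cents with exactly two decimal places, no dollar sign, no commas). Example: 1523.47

After 1 (month_end (apply 3% monthly interest)): balance=$103.00 total_interest=$3.00
After 2 (deposit($500)): balance=$603.00 total_interest=$3.00
After 3 (month_end (apply 3% monthly interest)): balance=$621.09 total_interest=$21.09
After 4 (month_end (apply 3% monthly interest)): balance=$639.72 total_interest=$39.72
After 5 (withdraw($100)): balance=$539.72 total_interest=$39.72
After 6 (deposit($200)): balance=$739.72 total_interest=$39.72
After 7 (month_end (apply 3% monthly interest)): balance=$761.91 total_interest=$61.91
After 8 (month_end (apply 3% monthly interest)): balance=$784.76 total_interest=$84.76
After 9 (year_end (apply 5% annual interest)): balance=$823.99 total_interest=$123.99
After 10 (deposit($1000)): balance=$1823.99 total_interest=$123.99

Answer: 1823.99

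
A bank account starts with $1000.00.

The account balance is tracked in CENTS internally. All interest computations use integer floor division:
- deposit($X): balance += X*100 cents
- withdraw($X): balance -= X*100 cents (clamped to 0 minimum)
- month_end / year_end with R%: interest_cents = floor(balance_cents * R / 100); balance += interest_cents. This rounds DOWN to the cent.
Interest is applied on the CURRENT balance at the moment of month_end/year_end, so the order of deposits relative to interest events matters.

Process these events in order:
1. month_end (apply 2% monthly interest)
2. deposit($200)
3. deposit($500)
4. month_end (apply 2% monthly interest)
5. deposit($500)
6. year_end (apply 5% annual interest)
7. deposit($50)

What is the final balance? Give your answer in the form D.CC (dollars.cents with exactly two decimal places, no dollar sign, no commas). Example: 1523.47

Answer: 2417.12

Derivation:
After 1 (month_end (apply 2% monthly interest)): balance=$1020.00 total_interest=$20.00
After 2 (deposit($200)): balance=$1220.00 total_interest=$20.00
After 3 (deposit($500)): balance=$1720.00 total_interest=$20.00
After 4 (month_end (apply 2% monthly interest)): balance=$1754.40 total_interest=$54.40
After 5 (deposit($500)): balance=$2254.40 total_interest=$54.40
After 6 (year_end (apply 5% annual interest)): balance=$2367.12 total_interest=$167.12
After 7 (deposit($50)): balance=$2417.12 total_interest=$167.12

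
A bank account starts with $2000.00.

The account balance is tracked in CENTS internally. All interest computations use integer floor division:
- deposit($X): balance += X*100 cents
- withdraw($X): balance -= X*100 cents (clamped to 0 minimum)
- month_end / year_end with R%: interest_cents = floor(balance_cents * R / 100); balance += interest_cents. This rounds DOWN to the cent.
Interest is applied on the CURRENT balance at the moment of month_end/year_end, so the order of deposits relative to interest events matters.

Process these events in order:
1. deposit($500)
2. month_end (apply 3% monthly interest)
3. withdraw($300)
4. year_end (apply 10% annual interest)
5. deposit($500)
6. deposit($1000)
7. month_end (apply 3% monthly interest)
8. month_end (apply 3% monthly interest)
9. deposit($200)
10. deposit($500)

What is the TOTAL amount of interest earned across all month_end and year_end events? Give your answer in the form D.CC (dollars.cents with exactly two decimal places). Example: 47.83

After 1 (deposit($500)): balance=$2500.00 total_interest=$0.00
After 2 (month_end (apply 3% monthly interest)): balance=$2575.00 total_interest=$75.00
After 3 (withdraw($300)): balance=$2275.00 total_interest=$75.00
After 4 (year_end (apply 10% annual interest)): balance=$2502.50 total_interest=$302.50
After 5 (deposit($500)): balance=$3002.50 total_interest=$302.50
After 6 (deposit($1000)): balance=$4002.50 total_interest=$302.50
After 7 (month_end (apply 3% monthly interest)): balance=$4122.57 total_interest=$422.57
After 8 (month_end (apply 3% monthly interest)): balance=$4246.24 total_interest=$546.24
After 9 (deposit($200)): balance=$4446.24 total_interest=$546.24
After 10 (deposit($500)): balance=$4946.24 total_interest=$546.24

Answer: 546.24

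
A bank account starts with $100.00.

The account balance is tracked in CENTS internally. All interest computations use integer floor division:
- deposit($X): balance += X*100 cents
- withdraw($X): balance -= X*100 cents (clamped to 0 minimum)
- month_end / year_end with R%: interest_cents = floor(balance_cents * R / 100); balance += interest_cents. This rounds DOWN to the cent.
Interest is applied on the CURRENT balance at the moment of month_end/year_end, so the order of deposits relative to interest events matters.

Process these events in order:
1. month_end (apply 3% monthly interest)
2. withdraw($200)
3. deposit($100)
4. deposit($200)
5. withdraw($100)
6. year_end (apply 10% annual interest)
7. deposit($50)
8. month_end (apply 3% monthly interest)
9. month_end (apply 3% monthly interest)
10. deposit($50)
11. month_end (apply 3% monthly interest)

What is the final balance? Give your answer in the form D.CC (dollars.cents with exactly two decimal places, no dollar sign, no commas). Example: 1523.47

After 1 (month_end (apply 3% monthly interest)): balance=$103.00 total_interest=$3.00
After 2 (withdraw($200)): balance=$0.00 total_interest=$3.00
After 3 (deposit($100)): balance=$100.00 total_interest=$3.00
After 4 (deposit($200)): balance=$300.00 total_interest=$3.00
After 5 (withdraw($100)): balance=$200.00 total_interest=$3.00
After 6 (year_end (apply 10% annual interest)): balance=$220.00 total_interest=$23.00
After 7 (deposit($50)): balance=$270.00 total_interest=$23.00
After 8 (month_end (apply 3% monthly interest)): balance=$278.10 total_interest=$31.10
After 9 (month_end (apply 3% monthly interest)): balance=$286.44 total_interest=$39.44
After 10 (deposit($50)): balance=$336.44 total_interest=$39.44
After 11 (month_end (apply 3% monthly interest)): balance=$346.53 total_interest=$49.53

Answer: 346.53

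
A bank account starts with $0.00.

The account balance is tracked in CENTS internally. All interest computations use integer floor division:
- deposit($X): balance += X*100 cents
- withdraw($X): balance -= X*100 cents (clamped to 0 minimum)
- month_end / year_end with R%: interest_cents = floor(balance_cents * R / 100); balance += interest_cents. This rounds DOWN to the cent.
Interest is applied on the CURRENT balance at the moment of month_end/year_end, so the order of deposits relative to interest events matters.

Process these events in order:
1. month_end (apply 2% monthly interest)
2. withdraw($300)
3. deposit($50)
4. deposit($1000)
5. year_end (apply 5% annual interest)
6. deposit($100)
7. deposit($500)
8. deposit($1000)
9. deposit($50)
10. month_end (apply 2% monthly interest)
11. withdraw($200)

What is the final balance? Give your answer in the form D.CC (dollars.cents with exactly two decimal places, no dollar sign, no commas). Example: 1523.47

After 1 (month_end (apply 2% monthly interest)): balance=$0.00 total_interest=$0.00
After 2 (withdraw($300)): balance=$0.00 total_interest=$0.00
After 3 (deposit($50)): balance=$50.00 total_interest=$0.00
After 4 (deposit($1000)): balance=$1050.00 total_interest=$0.00
After 5 (year_end (apply 5% annual interest)): balance=$1102.50 total_interest=$52.50
After 6 (deposit($100)): balance=$1202.50 total_interest=$52.50
After 7 (deposit($500)): balance=$1702.50 total_interest=$52.50
After 8 (deposit($1000)): balance=$2702.50 total_interest=$52.50
After 9 (deposit($50)): balance=$2752.50 total_interest=$52.50
After 10 (month_end (apply 2% monthly interest)): balance=$2807.55 total_interest=$107.55
After 11 (withdraw($200)): balance=$2607.55 total_interest=$107.55

Answer: 2607.55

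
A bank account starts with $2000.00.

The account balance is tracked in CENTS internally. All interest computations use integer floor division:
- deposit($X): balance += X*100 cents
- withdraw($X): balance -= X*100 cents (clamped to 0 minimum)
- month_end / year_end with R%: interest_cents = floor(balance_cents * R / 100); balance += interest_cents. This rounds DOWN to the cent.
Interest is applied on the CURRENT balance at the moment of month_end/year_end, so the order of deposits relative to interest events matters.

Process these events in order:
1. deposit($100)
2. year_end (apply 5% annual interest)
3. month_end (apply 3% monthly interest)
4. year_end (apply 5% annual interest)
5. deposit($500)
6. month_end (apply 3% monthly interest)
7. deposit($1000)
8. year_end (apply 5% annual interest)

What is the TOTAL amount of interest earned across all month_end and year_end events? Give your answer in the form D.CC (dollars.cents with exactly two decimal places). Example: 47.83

Answer: 569.80

Derivation:
After 1 (deposit($100)): balance=$2100.00 total_interest=$0.00
After 2 (year_end (apply 5% annual interest)): balance=$2205.00 total_interest=$105.00
After 3 (month_end (apply 3% monthly interest)): balance=$2271.15 total_interest=$171.15
After 4 (year_end (apply 5% annual interest)): balance=$2384.70 total_interest=$284.70
After 5 (deposit($500)): balance=$2884.70 total_interest=$284.70
After 6 (month_end (apply 3% monthly interest)): balance=$2971.24 total_interest=$371.24
After 7 (deposit($1000)): balance=$3971.24 total_interest=$371.24
After 8 (year_end (apply 5% annual interest)): balance=$4169.80 total_interest=$569.80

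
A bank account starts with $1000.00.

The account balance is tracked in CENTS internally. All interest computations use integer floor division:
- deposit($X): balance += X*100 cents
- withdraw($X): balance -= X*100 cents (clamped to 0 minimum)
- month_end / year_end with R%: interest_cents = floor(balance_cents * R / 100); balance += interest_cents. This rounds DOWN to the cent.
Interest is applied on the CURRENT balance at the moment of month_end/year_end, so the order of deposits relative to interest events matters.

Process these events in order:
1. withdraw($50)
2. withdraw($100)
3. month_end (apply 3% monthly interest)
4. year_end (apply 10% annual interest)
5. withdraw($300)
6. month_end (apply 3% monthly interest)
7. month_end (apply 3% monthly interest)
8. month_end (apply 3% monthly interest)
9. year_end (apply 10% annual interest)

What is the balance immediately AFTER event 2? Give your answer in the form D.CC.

Answer: 850.00

Derivation:
After 1 (withdraw($50)): balance=$950.00 total_interest=$0.00
After 2 (withdraw($100)): balance=$850.00 total_interest=$0.00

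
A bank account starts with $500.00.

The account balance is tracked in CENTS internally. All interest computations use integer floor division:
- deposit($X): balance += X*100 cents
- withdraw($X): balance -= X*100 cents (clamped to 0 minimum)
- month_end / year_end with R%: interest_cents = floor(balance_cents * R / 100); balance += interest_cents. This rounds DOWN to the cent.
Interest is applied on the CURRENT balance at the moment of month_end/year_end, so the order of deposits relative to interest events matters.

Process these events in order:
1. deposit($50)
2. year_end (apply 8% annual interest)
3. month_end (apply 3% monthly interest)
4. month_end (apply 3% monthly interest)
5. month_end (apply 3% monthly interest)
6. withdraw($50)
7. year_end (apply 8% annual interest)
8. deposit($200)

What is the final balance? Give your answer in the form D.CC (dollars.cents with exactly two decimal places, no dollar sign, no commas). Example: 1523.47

After 1 (deposit($50)): balance=$550.00 total_interest=$0.00
After 2 (year_end (apply 8% annual interest)): balance=$594.00 total_interest=$44.00
After 3 (month_end (apply 3% monthly interest)): balance=$611.82 total_interest=$61.82
After 4 (month_end (apply 3% monthly interest)): balance=$630.17 total_interest=$80.17
After 5 (month_end (apply 3% monthly interest)): balance=$649.07 total_interest=$99.07
After 6 (withdraw($50)): balance=$599.07 total_interest=$99.07
After 7 (year_end (apply 8% annual interest)): balance=$646.99 total_interest=$146.99
After 8 (deposit($200)): balance=$846.99 total_interest=$146.99

Answer: 846.99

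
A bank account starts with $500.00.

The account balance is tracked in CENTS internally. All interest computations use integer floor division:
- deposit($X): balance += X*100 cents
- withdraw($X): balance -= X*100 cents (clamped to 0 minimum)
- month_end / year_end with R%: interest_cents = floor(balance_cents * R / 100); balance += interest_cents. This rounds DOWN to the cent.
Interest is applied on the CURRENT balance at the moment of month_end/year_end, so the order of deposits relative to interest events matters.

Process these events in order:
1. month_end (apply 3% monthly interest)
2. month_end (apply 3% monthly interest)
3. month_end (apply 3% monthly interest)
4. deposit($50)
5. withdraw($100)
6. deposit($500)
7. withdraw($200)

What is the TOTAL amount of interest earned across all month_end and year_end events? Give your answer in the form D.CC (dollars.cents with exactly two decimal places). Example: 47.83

After 1 (month_end (apply 3% monthly interest)): balance=$515.00 total_interest=$15.00
After 2 (month_end (apply 3% monthly interest)): balance=$530.45 total_interest=$30.45
After 3 (month_end (apply 3% monthly interest)): balance=$546.36 total_interest=$46.36
After 4 (deposit($50)): balance=$596.36 total_interest=$46.36
After 5 (withdraw($100)): balance=$496.36 total_interest=$46.36
After 6 (deposit($500)): balance=$996.36 total_interest=$46.36
After 7 (withdraw($200)): balance=$796.36 total_interest=$46.36

Answer: 46.36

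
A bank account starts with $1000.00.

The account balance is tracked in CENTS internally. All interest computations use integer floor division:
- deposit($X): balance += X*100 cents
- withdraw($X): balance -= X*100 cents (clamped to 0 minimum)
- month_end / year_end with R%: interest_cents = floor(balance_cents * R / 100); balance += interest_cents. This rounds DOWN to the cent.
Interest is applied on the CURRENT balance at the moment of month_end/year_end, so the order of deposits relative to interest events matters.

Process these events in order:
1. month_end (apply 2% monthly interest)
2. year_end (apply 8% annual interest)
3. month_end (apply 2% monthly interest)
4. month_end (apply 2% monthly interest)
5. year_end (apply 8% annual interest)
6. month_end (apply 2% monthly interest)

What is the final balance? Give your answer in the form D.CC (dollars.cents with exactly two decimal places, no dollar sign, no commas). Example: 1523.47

After 1 (month_end (apply 2% monthly interest)): balance=$1020.00 total_interest=$20.00
After 2 (year_end (apply 8% annual interest)): balance=$1101.60 total_interest=$101.60
After 3 (month_end (apply 2% monthly interest)): balance=$1123.63 total_interest=$123.63
After 4 (month_end (apply 2% monthly interest)): balance=$1146.10 total_interest=$146.10
After 5 (year_end (apply 8% annual interest)): balance=$1237.78 total_interest=$237.78
After 6 (month_end (apply 2% monthly interest)): balance=$1262.53 total_interest=$262.53

Answer: 1262.53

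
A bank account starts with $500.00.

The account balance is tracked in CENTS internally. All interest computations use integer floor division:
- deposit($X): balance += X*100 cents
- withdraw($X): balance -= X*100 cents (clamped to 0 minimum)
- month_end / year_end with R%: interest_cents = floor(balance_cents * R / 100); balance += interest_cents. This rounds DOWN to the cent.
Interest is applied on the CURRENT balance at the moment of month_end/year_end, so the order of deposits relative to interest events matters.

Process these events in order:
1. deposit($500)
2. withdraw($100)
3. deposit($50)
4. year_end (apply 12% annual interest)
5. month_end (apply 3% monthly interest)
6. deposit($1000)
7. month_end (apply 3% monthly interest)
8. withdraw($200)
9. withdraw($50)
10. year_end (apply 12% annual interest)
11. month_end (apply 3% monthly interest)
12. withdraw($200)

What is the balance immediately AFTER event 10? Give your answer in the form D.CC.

After 1 (deposit($500)): balance=$1000.00 total_interest=$0.00
After 2 (withdraw($100)): balance=$900.00 total_interest=$0.00
After 3 (deposit($50)): balance=$950.00 total_interest=$0.00
After 4 (year_end (apply 12% annual interest)): balance=$1064.00 total_interest=$114.00
After 5 (month_end (apply 3% monthly interest)): balance=$1095.92 total_interest=$145.92
After 6 (deposit($1000)): balance=$2095.92 total_interest=$145.92
After 7 (month_end (apply 3% monthly interest)): balance=$2158.79 total_interest=$208.79
After 8 (withdraw($200)): balance=$1958.79 total_interest=$208.79
After 9 (withdraw($50)): balance=$1908.79 total_interest=$208.79
After 10 (year_end (apply 12% annual interest)): balance=$2137.84 total_interest=$437.84

Answer: 2137.84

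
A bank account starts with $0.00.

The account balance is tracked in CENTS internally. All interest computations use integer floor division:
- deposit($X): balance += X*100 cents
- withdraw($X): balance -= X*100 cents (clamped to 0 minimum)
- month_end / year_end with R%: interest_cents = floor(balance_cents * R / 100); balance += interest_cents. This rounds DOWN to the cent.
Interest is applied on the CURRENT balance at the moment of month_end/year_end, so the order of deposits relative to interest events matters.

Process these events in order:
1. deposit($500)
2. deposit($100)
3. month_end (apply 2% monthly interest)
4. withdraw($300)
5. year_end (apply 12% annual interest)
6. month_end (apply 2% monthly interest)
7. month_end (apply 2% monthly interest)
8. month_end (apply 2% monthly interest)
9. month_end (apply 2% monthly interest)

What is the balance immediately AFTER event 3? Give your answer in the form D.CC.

Answer: 612.00

Derivation:
After 1 (deposit($500)): balance=$500.00 total_interest=$0.00
After 2 (deposit($100)): balance=$600.00 total_interest=$0.00
After 3 (month_end (apply 2% monthly interest)): balance=$612.00 total_interest=$12.00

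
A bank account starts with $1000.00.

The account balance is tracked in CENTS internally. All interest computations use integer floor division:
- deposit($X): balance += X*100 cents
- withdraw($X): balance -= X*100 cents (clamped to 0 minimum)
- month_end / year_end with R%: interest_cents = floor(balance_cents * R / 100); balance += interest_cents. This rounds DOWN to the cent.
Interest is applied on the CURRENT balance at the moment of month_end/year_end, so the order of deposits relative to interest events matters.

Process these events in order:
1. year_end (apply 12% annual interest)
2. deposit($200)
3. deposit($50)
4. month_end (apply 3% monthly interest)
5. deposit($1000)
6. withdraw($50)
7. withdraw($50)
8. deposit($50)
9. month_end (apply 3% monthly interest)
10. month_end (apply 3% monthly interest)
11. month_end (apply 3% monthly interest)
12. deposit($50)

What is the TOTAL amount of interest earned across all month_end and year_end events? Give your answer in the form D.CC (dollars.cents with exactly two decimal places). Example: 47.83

After 1 (year_end (apply 12% annual interest)): balance=$1120.00 total_interest=$120.00
After 2 (deposit($200)): balance=$1320.00 total_interest=$120.00
After 3 (deposit($50)): balance=$1370.00 total_interest=$120.00
After 4 (month_end (apply 3% monthly interest)): balance=$1411.10 total_interest=$161.10
After 5 (deposit($1000)): balance=$2411.10 total_interest=$161.10
After 6 (withdraw($50)): balance=$2361.10 total_interest=$161.10
After 7 (withdraw($50)): balance=$2311.10 total_interest=$161.10
After 8 (deposit($50)): balance=$2361.10 total_interest=$161.10
After 9 (month_end (apply 3% monthly interest)): balance=$2431.93 total_interest=$231.93
After 10 (month_end (apply 3% monthly interest)): balance=$2504.88 total_interest=$304.88
After 11 (month_end (apply 3% monthly interest)): balance=$2580.02 total_interest=$380.02
After 12 (deposit($50)): balance=$2630.02 total_interest=$380.02

Answer: 380.02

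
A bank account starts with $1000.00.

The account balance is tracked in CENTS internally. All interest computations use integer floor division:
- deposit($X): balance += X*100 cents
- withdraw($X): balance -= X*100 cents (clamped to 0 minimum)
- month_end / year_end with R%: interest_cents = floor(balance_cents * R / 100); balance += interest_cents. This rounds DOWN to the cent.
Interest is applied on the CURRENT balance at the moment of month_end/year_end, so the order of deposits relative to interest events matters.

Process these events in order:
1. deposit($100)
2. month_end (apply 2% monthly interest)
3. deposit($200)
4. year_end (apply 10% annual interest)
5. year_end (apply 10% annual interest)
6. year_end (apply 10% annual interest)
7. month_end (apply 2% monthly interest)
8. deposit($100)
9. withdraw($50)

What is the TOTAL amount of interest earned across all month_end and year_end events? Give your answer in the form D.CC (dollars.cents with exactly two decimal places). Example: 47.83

Answer: 494.77

Derivation:
After 1 (deposit($100)): balance=$1100.00 total_interest=$0.00
After 2 (month_end (apply 2% monthly interest)): balance=$1122.00 total_interest=$22.00
After 3 (deposit($200)): balance=$1322.00 total_interest=$22.00
After 4 (year_end (apply 10% annual interest)): balance=$1454.20 total_interest=$154.20
After 5 (year_end (apply 10% annual interest)): balance=$1599.62 total_interest=$299.62
After 6 (year_end (apply 10% annual interest)): balance=$1759.58 total_interest=$459.58
After 7 (month_end (apply 2% monthly interest)): balance=$1794.77 total_interest=$494.77
After 8 (deposit($100)): balance=$1894.77 total_interest=$494.77
After 9 (withdraw($50)): balance=$1844.77 total_interest=$494.77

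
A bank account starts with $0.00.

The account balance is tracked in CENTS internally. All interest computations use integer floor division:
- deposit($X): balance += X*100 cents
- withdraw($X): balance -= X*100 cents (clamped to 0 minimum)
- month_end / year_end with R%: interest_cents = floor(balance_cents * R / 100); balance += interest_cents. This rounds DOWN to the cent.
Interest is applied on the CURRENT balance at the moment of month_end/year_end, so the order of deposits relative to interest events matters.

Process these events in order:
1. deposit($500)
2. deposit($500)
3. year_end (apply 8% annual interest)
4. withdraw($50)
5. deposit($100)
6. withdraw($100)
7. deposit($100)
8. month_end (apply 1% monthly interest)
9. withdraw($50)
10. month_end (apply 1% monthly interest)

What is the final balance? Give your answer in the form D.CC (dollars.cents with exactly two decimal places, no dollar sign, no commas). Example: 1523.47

After 1 (deposit($500)): balance=$500.00 total_interest=$0.00
After 2 (deposit($500)): balance=$1000.00 total_interest=$0.00
After 3 (year_end (apply 8% annual interest)): balance=$1080.00 total_interest=$80.00
After 4 (withdraw($50)): balance=$1030.00 total_interest=$80.00
After 5 (deposit($100)): balance=$1130.00 total_interest=$80.00
After 6 (withdraw($100)): balance=$1030.00 total_interest=$80.00
After 7 (deposit($100)): balance=$1130.00 total_interest=$80.00
After 8 (month_end (apply 1% monthly interest)): balance=$1141.30 total_interest=$91.30
After 9 (withdraw($50)): balance=$1091.30 total_interest=$91.30
After 10 (month_end (apply 1% monthly interest)): balance=$1102.21 total_interest=$102.21

Answer: 1102.21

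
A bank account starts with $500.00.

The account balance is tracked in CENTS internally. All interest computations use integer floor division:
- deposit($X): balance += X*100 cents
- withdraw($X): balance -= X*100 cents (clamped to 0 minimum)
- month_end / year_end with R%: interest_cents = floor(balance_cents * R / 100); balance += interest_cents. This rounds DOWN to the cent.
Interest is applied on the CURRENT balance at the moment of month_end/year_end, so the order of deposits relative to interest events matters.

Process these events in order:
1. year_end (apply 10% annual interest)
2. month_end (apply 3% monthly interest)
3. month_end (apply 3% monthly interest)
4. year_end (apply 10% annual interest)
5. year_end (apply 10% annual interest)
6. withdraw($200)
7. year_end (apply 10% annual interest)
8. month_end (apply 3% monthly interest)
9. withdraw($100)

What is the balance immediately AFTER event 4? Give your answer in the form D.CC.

Answer: 641.83

Derivation:
After 1 (year_end (apply 10% annual interest)): balance=$550.00 total_interest=$50.00
After 2 (month_end (apply 3% monthly interest)): balance=$566.50 total_interest=$66.50
After 3 (month_end (apply 3% monthly interest)): balance=$583.49 total_interest=$83.49
After 4 (year_end (apply 10% annual interest)): balance=$641.83 total_interest=$141.83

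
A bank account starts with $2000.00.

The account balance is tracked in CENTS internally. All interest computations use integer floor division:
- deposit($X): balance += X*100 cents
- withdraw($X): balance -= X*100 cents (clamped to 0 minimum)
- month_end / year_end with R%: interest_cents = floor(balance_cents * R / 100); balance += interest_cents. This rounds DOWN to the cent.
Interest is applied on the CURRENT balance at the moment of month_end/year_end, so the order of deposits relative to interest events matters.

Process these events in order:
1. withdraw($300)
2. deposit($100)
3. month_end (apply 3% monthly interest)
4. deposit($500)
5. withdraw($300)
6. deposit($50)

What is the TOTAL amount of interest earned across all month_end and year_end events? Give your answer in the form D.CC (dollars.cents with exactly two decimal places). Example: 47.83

After 1 (withdraw($300)): balance=$1700.00 total_interest=$0.00
After 2 (deposit($100)): balance=$1800.00 total_interest=$0.00
After 3 (month_end (apply 3% monthly interest)): balance=$1854.00 total_interest=$54.00
After 4 (deposit($500)): balance=$2354.00 total_interest=$54.00
After 5 (withdraw($300)): balance=$2054.00 total_interest=$54.00
After 6 (deposit($50)): balance=$2104.00 total_interest=$54.00

Answer: 54.00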